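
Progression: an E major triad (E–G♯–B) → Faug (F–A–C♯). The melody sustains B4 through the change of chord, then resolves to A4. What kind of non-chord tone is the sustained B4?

The harmony at that moment is F augmented triad (F, A, C♯); B4 is not a chord tone.
It is held over (the same pitch as the preceding B4) and left by step down to A4.
Held over from the previous chord and resolving down by step — a suspension.

B4 is a suspension.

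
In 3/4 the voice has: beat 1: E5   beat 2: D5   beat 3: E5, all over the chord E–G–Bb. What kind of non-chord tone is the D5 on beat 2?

Lower neighbor tone.

The harmony at that moment is E diminished triad (E, G, Bb); D5 is not a chord tone.
It is approached by step down from E5 and left by step up to E5.
Step away and step back to the same note — a neighbor tone (lower neighbor).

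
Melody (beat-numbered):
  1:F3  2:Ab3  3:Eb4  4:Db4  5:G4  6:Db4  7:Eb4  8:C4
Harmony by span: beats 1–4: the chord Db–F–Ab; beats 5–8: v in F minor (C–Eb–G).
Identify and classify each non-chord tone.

The harmony at that moment is Db major triad (Db, F, Ab); Eb4 is not a chord tone.
It is approached by leap up from Ab3 and left by step down to Db4.
Leap in, step out — an appoggiatura.
The harmony at that moment is C minor triad (C, Eb, G); Db4 is not a chord tone.
It is approached by leap down from G4 and left by step up to Eb4.
Leap in, step out — an appoggiatura.

Eb4 (beat 3) — appoggiatura; Db4 (beat 6) — appoggiatura.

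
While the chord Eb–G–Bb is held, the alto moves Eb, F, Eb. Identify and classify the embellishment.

The harmony at that moment is Eb major triad (Eb, G, Bb); F is not a chord tone.
It is approached by step up from Eb and left by step down to Eb.
Step away and step back to the same note — a neighbor tone (upper neighbor).

F is a neighbor tone.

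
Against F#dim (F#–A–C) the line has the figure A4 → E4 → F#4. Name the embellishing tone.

E4 is an appoggiatura.

The harmony at that moment is F# diminished triad (F#, A, C); E4 is not a chord tone.
It is approached by leap down from A4 and left by step up to F#4.
Leap in, step out — an appoggiatura.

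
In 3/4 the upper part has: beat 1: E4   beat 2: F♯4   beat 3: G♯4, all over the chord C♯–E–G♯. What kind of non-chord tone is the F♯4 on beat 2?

The harmony at that moment is C♯ minor triad (C♯, E, G♯); F♯4 is not a chord tone.
It is approached by step up from E4 and left by step up to G♯4.
Step in, step out in the same direction — a passing tone.

Passing tone.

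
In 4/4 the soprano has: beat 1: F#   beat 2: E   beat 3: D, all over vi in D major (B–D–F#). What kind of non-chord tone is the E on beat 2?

Passing tone.

The harmony at that moment is B minor triad (B, D, F#); E is not a chord tone.
It is approached by step down from F# and left by step down to D.
Step in, step out in the same direction — a passing tone.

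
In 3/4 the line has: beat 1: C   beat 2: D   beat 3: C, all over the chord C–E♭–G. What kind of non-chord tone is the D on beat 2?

Upper neighbor tone.

The harmony at that moment is C minor triad (C, E♭, G); D is not a chord tone.
It is approached by step up from C and left by step down to C.
Step away and step back to the same note — a neighbor tone (upper neighbor).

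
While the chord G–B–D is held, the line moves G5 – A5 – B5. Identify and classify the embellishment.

A5 is a passing tone.

The harmony at that moment is G major triad (G, B, D); A5 is not a chord tone.
It is approached by step up from G5 and left by step up to B5.
Step in, step out in the same direction — a passing tone.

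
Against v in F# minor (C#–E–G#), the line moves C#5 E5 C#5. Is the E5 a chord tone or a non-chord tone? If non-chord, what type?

C# minor triad contains C#, E, G#; E is the third, so it is a chord tone.

Chord tone (the third of C# minor triad).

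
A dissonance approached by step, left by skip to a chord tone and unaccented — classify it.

Escape tone.

Approach: by step. Departure: by leap. Metric position: weak.
Step in, leap out, from a weak position — an escape tone (échappée). (It is the mirror image of the appoggiatura, which leaps in and steps out on a strong beat.)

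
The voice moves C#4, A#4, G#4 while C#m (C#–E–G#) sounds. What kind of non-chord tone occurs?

The harmony at that moment is C# minor triad (C#, E, G#); A#4 is not a chord tone.
It is approached by leap up from C#4 and left by step down to G#4.
Leap in, step out — an appoggiatura.

A#4 is an appoggiatura.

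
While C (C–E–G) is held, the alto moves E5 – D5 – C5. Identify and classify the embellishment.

The harmony at that moment is C major triad (C, E, G); D5 is not a chord tone.
It is approached by step down from E5 and left by step down to C5.
Step in, step out in the same direction — a passing tone.

D5 is a passing tone.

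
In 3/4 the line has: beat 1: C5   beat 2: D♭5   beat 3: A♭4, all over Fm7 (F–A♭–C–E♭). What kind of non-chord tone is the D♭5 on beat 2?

The harmony at that moment is F minor seventh chord (F, A♭, C, E♭); D♭5 is not a chord tone.
It is approached by step up from C5 and left by leap down to A♭4.
Step in, leap out, on a weak beat — an escape tone.

Escape tone.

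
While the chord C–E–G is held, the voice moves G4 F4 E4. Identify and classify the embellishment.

The harmony at that moment is C major triad (C, E, G); F4 is not a chord tone.
It is approached by step down from G4 and left by step down to E4.
Step in, step out in the same direction — a passing tone.

F4 is a passing tone.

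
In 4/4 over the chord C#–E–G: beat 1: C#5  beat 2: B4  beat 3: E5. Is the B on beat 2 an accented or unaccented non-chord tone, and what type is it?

The harmony at that moment is C# diminished triad (C#, E, G); B4 is not a chord tone.
It is approached by step down from C#5 and left by leap up to E5.
Step in, leap out — an escape tone.
It falls on a weak beat, so it is unaccented.

Unaccented escape tone.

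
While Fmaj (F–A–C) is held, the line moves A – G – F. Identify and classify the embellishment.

The harmony at that moment is F major triad (F, A, C); G is not a chord tone.
It is approached by step down from A and left by step down to F.
Step in, step out in the same direction — a passing tone.

G is a passing tone.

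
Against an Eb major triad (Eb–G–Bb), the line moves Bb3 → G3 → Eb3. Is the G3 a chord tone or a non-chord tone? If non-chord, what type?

Eb major triad contains Eb, G, Bb; G is the third, so it is a chord tone.

Chord tone (the third of Eb major triad).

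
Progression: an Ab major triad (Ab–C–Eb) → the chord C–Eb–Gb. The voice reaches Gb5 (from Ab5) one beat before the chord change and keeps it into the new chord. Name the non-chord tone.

The harmony at that moment is Ab major triad (Ab, C, Eb); Gb5 is not a chord tone.
It is approached by step down from Ab5 and then sustained as the same pitch into the next harmony.
Arriving early and becoming a chord tone when the harmony changes — an anticipation.

Gb5 is an anticipation.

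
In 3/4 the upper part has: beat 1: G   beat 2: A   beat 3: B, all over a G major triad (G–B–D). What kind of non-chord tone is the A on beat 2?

Passing tone.

The harmony at that moment is G major triad (G, B, D); A is not a chord tone.
It is approached by step up from G and left by step up to B.
Step in, step out in the same direction — a passing tone.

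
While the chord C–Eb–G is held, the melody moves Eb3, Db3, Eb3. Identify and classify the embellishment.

The harmony at that moment is C minor triad (C, Eb, G); Db3 is not a chord tone.
It is approached by step down from Eb3 and left by step up to Eb3.
Step away and step back to the same note — a neighbor tone (lower neighbor).

Db3 is a neighbor tone.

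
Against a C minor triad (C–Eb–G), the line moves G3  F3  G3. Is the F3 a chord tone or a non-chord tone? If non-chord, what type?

The harmony at that moment is C minor triad (C, Eb, G); F3 is not a chord tone.
It is approached by step down from G3 and left by step up to G3.
Step away and step back to the same note — a neighbor tone (lower neighbor).

Non-chord tone — a neighbor tone.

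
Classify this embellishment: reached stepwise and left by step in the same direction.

Approach: by step. Departure: by step, continuing in the same direction.
Stepwise on both sides with no change of direction means the note fills in the space between two different chord tones — a passing tone. (Had it turned back to its starting note it would be a neighbor tone instead.)

Passing tone.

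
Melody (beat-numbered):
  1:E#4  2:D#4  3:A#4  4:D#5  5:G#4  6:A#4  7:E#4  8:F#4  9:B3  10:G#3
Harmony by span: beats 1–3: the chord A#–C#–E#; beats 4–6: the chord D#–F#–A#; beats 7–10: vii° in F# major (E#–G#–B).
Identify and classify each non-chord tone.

D#4 (beat 2) — escape tone; G#4 (beat 5) — appoggiatura; F#4 (beat 8) — escape tone.

The harmony at that moment is A# minor triad (A#, C#, E#); D#4 is not a chord tone.
It is approached by step down from E#4 and left by leap up to A#4.
Step in, leap out — an escape tone.
The harmony at that moment is D# minor triad (D#, F#, A#); G#4 is not a chord tone.
It is approached by leap down from D#5 and left by step up to A#4.
Leap in, step out — an appoggiatura.
The harmony at that moment is E# diminished triad (E#, G#, B); F#4 is not a chord tone.
It is approached by step up from E#4 and left by leap down to B3.
Step in, leap out — an escape tone.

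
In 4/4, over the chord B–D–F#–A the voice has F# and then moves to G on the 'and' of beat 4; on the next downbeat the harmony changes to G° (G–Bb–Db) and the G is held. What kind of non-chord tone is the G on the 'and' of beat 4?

The harmony at that moment is B minor seventh chord (B, D, F#, A); G is not a chord tone.
It is approached by step up from F# and then sustained as the same pitch into the next harmony.
Arriving early and becoming a chord tone when the harmony changes — an anticipation.

Anticipation.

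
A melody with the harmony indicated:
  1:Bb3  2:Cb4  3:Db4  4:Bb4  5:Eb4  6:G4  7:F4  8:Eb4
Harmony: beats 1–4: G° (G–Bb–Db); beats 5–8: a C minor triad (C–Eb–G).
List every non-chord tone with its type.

Cb4 (beat 2) — passing tone; F4 (beat 7) — passing tone.

The harmony at that moment is G diminished triad (G, Bb, Db); Cb4 is not a chord tone.
It is approached by step up from Bb3 and left by step up to Db4.
Step in, step out in the same direction — a passing tone.
The harmony at that moment is C minor triad (C, Eb, G); F4 is not a chord tone.
It is approached by step down from G4 and left by step down to Eb4.
Step in, step out in the same direction — a passing tone.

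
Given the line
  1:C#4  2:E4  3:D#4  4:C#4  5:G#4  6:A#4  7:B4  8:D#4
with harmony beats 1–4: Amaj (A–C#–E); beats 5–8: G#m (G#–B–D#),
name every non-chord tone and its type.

The harmony at that moment is A major triad (A, C#, E); D#4 is not a chord tone.
It is approached by step down from E4 and left by step down to C#4.
Step in, step out in the same direction — a passing tone.
The harmony at that moment is G# minor triad (G#, B, D#); A#4 is not a chord tone.
It is approached by step up from G#4 and left by step up to B4.
Step in, step out in the same direction — a passing tone.

D#4 (beat 3) — passing tone; A#4 (beat 6) — passing tone.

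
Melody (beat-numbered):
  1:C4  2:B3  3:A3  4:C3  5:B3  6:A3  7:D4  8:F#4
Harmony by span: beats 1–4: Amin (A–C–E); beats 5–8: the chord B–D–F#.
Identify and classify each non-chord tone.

B3 (beat 2) — passing tone; A3 (beat 6) — escape tone.

The harmony at that moment is A minor triad (A, C, E); B3 is not a chord tone.
It is approached by step down from C4 and left by step down to A3.
Step in, step out in the same direction — a passing tone.
The harmony at that moment is B minor triad (B, D, F#); A3 is not a chord tone.
It is approached by step down from B3 and left by leap up to D4.
Step in, leap out — an escape tone.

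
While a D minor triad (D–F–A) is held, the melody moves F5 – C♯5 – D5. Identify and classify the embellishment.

C♯5 is an appoggiatura.

The harmony at that moment is D minor triad (D, F, A); C♯5 is not a chord tone.
It is approached by leap down from F5 and left by step up to D5.
Leap in, step out — an appoggiatura.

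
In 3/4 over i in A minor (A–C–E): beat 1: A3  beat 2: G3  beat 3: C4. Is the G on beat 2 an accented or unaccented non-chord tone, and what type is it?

The harmony at that moment is A minor triad (A, C, E); G3 is not a chord tone.
It is approached by step down from A3 and left by leap up to C4.
Step in, leap out — an escape tone.
It falls on a weak beat, so it is unaccented.

Unaccented escape tone.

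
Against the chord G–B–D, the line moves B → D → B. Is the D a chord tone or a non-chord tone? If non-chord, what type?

Chord tone (the fifth of G major triad).

G major triad contains G, B, D; D is the fifth, so it is a chord tone.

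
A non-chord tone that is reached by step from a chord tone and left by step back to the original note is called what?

Neighbor tone.

Approach: by step. Departure: by step in the opposite direction, back to the starting pitch.
Stepwise on both sides but reversing to return to the same chord tone — a neighbor tone. (Had it continued onward in the same direction it would be a passing tone instead.)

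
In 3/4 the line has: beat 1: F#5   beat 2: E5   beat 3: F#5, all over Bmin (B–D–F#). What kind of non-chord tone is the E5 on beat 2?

Lower neighbor tone.

The harmony at that moment is B minor triad (B, D, F#); E5 is not a chord tone.
It is approached by step down from F#5 and left by step up to F#5.
Step away and step back to the same note — a neighbor tone (lower neighbor).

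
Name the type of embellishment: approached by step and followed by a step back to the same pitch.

Neighbor tone.

Approach: by step. Departure: by step in the opposite direction, back to the starting pitch.
Stepwise on both sides but reversing to return to the same chord tone — a neighbor tone. (Had it continued onward in the same direction it would be a passing tone instead.)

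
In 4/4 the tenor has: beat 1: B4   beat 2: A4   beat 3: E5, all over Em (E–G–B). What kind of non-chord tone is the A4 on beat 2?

Escape tone.

The harmony at that moment is E minor triad (E, G, B); A4 is not a chord tone.
It is approached by step down from B4 and left by leap up to E5.
Step in, leap out, on a weak beat — an escape tone.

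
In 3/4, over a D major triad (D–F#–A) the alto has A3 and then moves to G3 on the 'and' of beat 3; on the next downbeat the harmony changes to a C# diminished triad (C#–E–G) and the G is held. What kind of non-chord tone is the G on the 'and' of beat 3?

Anticipation.

The harmony at that moment is D major triad (D, F#, A); G3 is not a chord tone.
It is approached by step down from A3 and then sustained as the same pitch into the next harmony.
Arriving early and becoming a chord tone when the harmony changes — an anticipation.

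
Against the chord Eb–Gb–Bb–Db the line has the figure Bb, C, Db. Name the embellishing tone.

C is a passing tone.

The harmony at that moment is Eb minor seventh chord (Eb, Gb, Bb, Db); C is not a chord tone.
It is approached by step up from Bb and left by step up to Db.
Step in, step out in the same direction — a passing tone.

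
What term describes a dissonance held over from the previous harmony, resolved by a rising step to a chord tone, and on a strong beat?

Retardation.

Approach: by preparation — the pitch is first a chord tone, then held (tied or repeated) while the harmony changes under it. Departure: up by step. Metric position: strong.
A prepared dissonance that resolves upward by step — a retardation. (The same figure resolving downward would be a suspension.)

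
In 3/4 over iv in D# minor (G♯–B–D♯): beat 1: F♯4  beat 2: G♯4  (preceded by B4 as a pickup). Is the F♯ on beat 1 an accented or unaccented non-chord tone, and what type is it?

The harmony at that moment is G♯ minor triad (G♯, B, D♯); F♯4 is not a chord tone.
It is approached by leap down from B4 and left by step up to G♯4.
Leap in, step out — an appoggiatura.
It falls on the downbeat, so it is accented.

Accented appoggiatura.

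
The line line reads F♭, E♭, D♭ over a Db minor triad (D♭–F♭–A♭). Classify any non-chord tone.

E♭ is a passing tone.

The harmony at that moment is D♭ minor triad (D♭, F♭, A♭); E♭ is not a chord tone.
It is approached by step down from F♭ and left by step down to D♭.
Step in, step out in the same direction — a passing tone.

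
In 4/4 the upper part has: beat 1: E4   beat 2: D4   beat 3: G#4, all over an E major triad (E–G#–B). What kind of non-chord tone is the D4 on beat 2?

Escape tone.

The harmony at that moment is E major triad (E, G#, B); D4 is not a chord tone.
It is approached by step down from E4 and left by leap up to G#4.
Step in, leap out, on a weak beat — an escape tone.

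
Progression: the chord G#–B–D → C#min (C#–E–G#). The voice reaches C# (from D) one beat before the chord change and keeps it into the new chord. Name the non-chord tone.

C# is an anticipation.

The harmony at that moment is G# diminished triad (G#, B, D); C# is not a chord tone.
It is approached by step down from D and then sustained as the same pitch into the next harmony.
Arriving early and becoming a chord tone when the harmony changes — an anticipation.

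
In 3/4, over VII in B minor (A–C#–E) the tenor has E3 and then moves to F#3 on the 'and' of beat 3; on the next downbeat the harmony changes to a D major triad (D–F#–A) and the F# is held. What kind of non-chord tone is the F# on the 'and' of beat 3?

Anticipation.

The harmony at that moment is A major triad (A, C#, E); F#3 is not a chord tone.
It is approached by step up from E3 and then sustained as the same pitch into the next harmony.
Arriving early and becoming a chord tone when the harmony changes — an anticipation.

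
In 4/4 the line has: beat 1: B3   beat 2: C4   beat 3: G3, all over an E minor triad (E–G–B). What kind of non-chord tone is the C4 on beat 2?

The harmony at that moment is E minor triad (E, G, B); C4 is not a chord tone.
It is approached by step up from B3 and left by leap down to G3.
Step in, leap out, on a weak beat — an escape tone.

Escape tone.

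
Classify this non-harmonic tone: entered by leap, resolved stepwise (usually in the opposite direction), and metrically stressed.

Approach: by leap. Departure: by step. Metric position: strong.
Leap in, step out, in a metrically strong position — an appoggiatura. (It is the mirror image of the escape tone, which steps in and leaps out from a weak position.)

Appoggiatura.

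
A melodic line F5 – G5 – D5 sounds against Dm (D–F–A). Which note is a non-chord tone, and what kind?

G5 is an escape tone.

The harmony at that moment is D minor triad (D, F, A); G5 is not a chord tone.
It is approached by step up from F5 and left by leap down to D5.
Step in, leap out — an escape tone.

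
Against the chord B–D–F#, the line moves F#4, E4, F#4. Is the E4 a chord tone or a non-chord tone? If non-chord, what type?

Non-chord tone — a neighbor tone.

The harmony at that moment is B minor triad (B, D, F#); E4 is not a chord tone.
It is approached by step down from F#4 and left by step up to F#4.
Step away and step back to the same note — a neighbor tone (lower neighbor).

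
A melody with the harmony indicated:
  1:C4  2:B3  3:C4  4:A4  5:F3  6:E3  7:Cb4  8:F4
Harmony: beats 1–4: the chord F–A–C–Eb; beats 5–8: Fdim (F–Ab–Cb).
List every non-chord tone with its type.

The harmony at that moment is F dominant seventh chord (F, A, C, Eb); B3 is not a chord tone.
It is approached by step down from C4 and left by step up to C4.
Step away and step back to the same note — a neighbor tone (lower neighbor).
The harmony at that moment is F diminished triad (F, Ab, Cb); E3 is not a chord tone.
It is approached by step down from F3 and left by leap up to Cb4.
Step in, leap out — an escape tone.

B3 (beat 2) — neighbor tone; E3 (beat 6) — escape tone.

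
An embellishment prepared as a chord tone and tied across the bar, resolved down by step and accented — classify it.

Suspension.

Approach: by preparation — the pitch is first a chord tone, then held (tied or repeated) while the harmony changes under it. Departure: down by step. Metric position: strong.
A prepared dissonance that resolves downward by step — a suspension. (The same figure resolving upward would be a retardation.)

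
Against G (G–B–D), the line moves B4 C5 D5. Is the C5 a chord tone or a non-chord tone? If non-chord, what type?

Non-chord tone — a passing tone.

The harmony at that moment is G major triad (G, B, D); C5 is not a chord tone.
It is approached by step up from B4 and left by step up to D5.
Step in, step out in the same direction — a passing tone.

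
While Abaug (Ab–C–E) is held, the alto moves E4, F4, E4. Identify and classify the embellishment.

F4 is a neighbor tone.

The harmony at that moment is Ab augmented triad (Ab, C, E); F4 is not a chord tone.
It is approached by step up from E4 and left by step down to E4.
Step away and step back to the same note — a neighbor tone (upper neighbor).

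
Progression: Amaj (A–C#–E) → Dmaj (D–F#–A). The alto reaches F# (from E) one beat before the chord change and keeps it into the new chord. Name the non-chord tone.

The harmony at that moment is A major triad (A, C#, E); F# is not a chord tone.
It is approached by step up from E and then sustained as the same pitch into the next harmony.
Arriving early and becoming a chord tone when the harmony changes — an anticipation.

F# is an anticipation.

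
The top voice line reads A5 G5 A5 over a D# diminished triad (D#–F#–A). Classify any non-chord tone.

The harmony at that moment is D# diminished triad (D#, F#, A); G5 is not a chord tone.
It is approached by step down from A5 and left by step up to A5.
Step away and step back to the same note — a neighbor tone (lower neighbor).

G5 is a neighbor tone.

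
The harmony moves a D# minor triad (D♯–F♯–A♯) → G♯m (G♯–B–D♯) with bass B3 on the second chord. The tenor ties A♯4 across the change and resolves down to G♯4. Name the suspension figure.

At the second chord the bass is B3. The suspended A♯4 lies a seventh above the bass; after resolving down by step to G♯4, the interval above the bass becomes a sixth.
Suspension figures are named by those two intervals: 7–6.

7–6 suspension.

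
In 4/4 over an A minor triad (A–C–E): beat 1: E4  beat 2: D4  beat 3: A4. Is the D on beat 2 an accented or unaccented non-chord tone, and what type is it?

Unaccented escape tone.

The harmony at that moment is A minor triad (A, C, E); D4 is not a chord tone.
It is approached by step down from E4 and left by leap up to A4.
Step in, leap out — an escape tone.
It falls on a weak beat, so it is unaccented.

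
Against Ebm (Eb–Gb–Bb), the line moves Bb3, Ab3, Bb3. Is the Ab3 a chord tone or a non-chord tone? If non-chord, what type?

Non-chord tone — a neighbor tone.

The harmony at that moment is Eb minor triad (Eb, Gb, Bb); Ab3 is not a chord tone.
It is approached by step down from Bb3 and left by step up to Bb3.
Step away and step back to the same note — a neighbor tone (lower neighbor).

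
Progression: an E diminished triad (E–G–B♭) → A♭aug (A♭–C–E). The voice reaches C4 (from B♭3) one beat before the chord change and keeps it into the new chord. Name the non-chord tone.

C4 is an anticipation.

The harmony at that moment is E diminished triad (E, G, B♭); C4 is not a chord tone.
It is approached by step up from B♭3 and then sustained as the same pitch into the next harmony.
Arriving early and becoming a chord tone when the harmony changes — an anticipation.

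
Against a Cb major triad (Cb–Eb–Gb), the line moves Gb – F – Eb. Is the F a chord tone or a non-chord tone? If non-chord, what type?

Non-chord tone — a passing tone.

The harmony at that moment is Cb major triad (Cb, Eb, Gb); F is not a chord tone.
It is approached by step down from Gb and left by step down to Eb.
Step in, step out in the same direction — a passing tone.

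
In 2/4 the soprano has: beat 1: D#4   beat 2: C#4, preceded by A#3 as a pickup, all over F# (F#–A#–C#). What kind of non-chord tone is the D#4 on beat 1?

The harmony at that moment is F# major triad (F#, A#, C#); D#4 is not a chord tone.
It is approached by leap up from A#3 and left by step down to C#4.
Leap in, step out, metrically accented — an appoggiatura.

Appoggiatura.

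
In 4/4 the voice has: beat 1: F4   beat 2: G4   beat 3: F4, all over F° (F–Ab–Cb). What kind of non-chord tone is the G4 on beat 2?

The harmony at that moment is F diminished triad (F, Ab, Cb); G4 is not a chord tone.
It is approached by step up from F4 and left by step down to F4.
Step away and step back to the same note — a neighbor tone (upper neighbor).

Upper neighbor tone.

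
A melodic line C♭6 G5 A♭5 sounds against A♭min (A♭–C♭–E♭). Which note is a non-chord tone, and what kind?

The harmony at that moment is A♭ minor triad (A♭, C♭, E♭); G5 is not a chord tone.
It is approached by leap down from C♭6 and left by step up to A♭5.
Leap in, step out — an appoggiatura.

G5 is an appoggiatura.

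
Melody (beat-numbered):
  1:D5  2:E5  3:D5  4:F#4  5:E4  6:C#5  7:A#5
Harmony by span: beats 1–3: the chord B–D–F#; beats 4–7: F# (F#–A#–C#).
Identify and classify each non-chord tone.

E5 (beat 2) — neighbor tone; E4 (beat 5) — escape tone.

The harmony at that moment is B minor triad (B, D, F#); E5 is not a chord tone.
It is approached by step up from D5 and left by step down to D5.
Step away and step back to the same note — a neighbor tone (upper neighbor).
The harmony at that moment is F# major triad (F#, A#, C#); E4 is not a chord tone.
It is approached by step down from F#4 and left by leap up to C#5.
Step in, leap out — an escape tone.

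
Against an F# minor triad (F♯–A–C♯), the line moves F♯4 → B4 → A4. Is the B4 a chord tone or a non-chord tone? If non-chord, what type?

The harmony at that moment is F♯ minor triad (F♯, A, C♯); B4 is not a chord tone.
It is approached by leap up from F♯4 and left by step down to A4.
Leap in, step out — an appoggiatura.

Non-chord tone — an appoggiatura.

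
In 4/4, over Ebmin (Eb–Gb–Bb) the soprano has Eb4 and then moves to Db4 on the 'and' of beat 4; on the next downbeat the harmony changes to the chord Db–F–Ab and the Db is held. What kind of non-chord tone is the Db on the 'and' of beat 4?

Anticipation.

The harmony at that moment is Eb minor triad (Eb, Gb, Bb); Db4 is not a chord tone.
It is approached by step down from Eb4 and then sustained as the same pitch into the next harmony.
Arriving early and becoming a chord tone when the harmony changes — an anticipation.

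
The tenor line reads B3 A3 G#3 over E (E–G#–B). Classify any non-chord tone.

A3 is a passing tone.

The harmony at that moment is E major triad (E, G#, B); A3 is not a chord tone.
It is approached by step down from B3 and left by step down to G#3.
Step in, step out in the same direction — a passing tone.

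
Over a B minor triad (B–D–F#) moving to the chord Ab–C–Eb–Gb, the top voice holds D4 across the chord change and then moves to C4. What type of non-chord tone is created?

The harmony at that moment is Ab dominant seventh chord (Ab, C, Eb, Gb); D4 is not a chord tone.
It is held over (the same pitch as the preceding D4) and left by step down to C4.
Held over from the previous chord and resolving down by step — a suspension.

D4 is a suspension.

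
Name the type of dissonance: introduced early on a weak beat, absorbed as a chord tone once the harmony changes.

Approach: ahead of the chord change (typically by step), so it is dissonant against the current harmony. Departure: none — the same pitch is restated or held and is a chord tone of the new harmony.
Dissonant first, consonant once the harmony catches up: the note simply arrives early — an anticipation. (The reverse timing, consonant first and dissonant after the change, would be a suspension or retardation.)

Anticipation.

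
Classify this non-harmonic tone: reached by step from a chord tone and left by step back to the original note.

Approach: by step. Departure: by step in the opposite direction, back to the starting pitch.
Stepwise on both sides but reversing to return to the same chord tone — a neighbor tone. (Had it continued onward in the same direction it would be a passing tone instead.)

Neighbor tone.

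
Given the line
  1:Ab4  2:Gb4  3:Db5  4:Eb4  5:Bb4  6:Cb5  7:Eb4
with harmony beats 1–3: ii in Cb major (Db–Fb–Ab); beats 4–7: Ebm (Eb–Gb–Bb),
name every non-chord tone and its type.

The harmony at that moment is Db minor triad (Db, Fb, Ab); Gb4 is not a chord tone.
It is approached by step down from Ab4 and left by leap up to Db5.
Step in, leap out — an escape tone.
The harmony at that moment is Eb minor triad (Eb, Gb, Bb); Cb5 is not a chord tone.
It is approached by step up from Bb4 and left by leap down to Eb4.
Step in, leap out — an escape tone.

Gb4 (beat 2) — escape tone; Cb5 (beat 6) — escape tone.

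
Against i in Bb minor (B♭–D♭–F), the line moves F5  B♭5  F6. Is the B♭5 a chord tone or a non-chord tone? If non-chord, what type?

Chord tone (the root of Bb minor triad).

Bb minor triad contains B♭, D♭, F; B♭ is the root, so it is a chord tone.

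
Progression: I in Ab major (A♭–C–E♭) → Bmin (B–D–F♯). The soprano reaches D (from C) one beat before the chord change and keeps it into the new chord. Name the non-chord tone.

The harmony at that moment is A♭ major triad (A♭, C, E♭); D is not a chord tone.
It is approached by step up from C and then sustained as the same pitch into the next harmony.
Arriving early and becoming a chord tone when the harmony changes — an anticipation.

D is an anticipation.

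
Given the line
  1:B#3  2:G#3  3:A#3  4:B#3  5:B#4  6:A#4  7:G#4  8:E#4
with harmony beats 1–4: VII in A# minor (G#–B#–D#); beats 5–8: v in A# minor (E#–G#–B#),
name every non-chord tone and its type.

A#3 (beat 3) — passing tone; A#4 (beat 6) — passing tone.

The harmony at that moment is G# major triad (G#, B#, D#); A#3 is not a chord tone.
It is approached by step up from G#3 and left by step up to B#3.
Step in, step out in the same direction — a passing tone.
The harmony at that moment is E# minor triad (E#, G#, B#); A#4 is not a chord tone.
It is approached by step down from B#4 and left by step down to G#4.
Step in, step out in the same direction — a passing tone.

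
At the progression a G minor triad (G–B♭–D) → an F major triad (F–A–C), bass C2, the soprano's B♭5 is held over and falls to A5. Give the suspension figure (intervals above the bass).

At the second chord the bass is C2. The suspended B♭5 lies a seventh above the bass; after resolving down by step to A5, the interval above the bass becomes a sixth.
Suspension figures are named by those two intervals: 7–6.

7–6 suspension.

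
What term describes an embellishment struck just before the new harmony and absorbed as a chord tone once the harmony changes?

Anticipation.

Approach: ahead of the chord change (typically by step), so it is dissonant against the current harmony. Departure: none — the same pitch is restated or held and is a chord tone of the new harmony.
Dissonant first, consonant once the harmony catches up: the note simply arrives early — an anticipation. (The reverse timing, consonant first and dissonant after the change, would be a suspension or retardation.)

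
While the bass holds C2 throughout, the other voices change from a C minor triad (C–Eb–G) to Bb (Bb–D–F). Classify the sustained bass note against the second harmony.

Pedal tone (pedal point).

The harmony at that moment is Bb major triad (Bb, D, F); C2 is not a chord tone.
It is held over (the same pitch as the preceding C2) and then sustained as the same pitch into the next harmony.
Sustained through a change of harmony — a pedal tone.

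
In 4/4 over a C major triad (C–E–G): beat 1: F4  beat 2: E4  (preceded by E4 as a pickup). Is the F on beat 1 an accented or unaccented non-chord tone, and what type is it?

The harmony at that moment is C major triad (C, E, G); F4 is not a chord tone.
It is approached by step up from E4 and left by step down to E4.
Step away and step back to the same note — a neighbor tone (upper neighbor).
It falls on the downbeat, so it is accented.

Accented neighbor tone.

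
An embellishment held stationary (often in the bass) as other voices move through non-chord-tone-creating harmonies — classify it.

Approach: none. Departure: none — a single pitch is sustained while the chords change around it, passing through harmonies that do not contain it.
No melodic motion at all; the dissonance is created entirely by the moving harmonies against the stationary note — a pedal tone (pedal point).

Pedal tone.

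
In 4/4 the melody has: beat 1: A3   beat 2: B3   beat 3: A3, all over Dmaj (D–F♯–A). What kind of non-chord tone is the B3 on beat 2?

The harmony at that moment is D major triad (D, F♯, A); B3 is not a chord tone.
It is approached by step up from A3 and left by step down to A3.
Step away and step back to the same note — a neighbor tone (upper neighbor).

Upper neighbor tone.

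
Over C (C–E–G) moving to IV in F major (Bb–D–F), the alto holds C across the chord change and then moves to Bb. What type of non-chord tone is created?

C is a suspension.

The harmony at that moment is Bb major triad (Bb, D, F); C is not a chord tone.
It is held over (the same pitch as the preceding C) and left by step down to Bb.
Held over from the previous chord and resolving down by step — a suspension.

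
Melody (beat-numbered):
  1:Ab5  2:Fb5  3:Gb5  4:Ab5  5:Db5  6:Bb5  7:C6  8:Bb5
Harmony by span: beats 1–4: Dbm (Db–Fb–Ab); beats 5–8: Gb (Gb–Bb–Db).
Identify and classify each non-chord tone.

Gb5 (beat 3) — passing tone; C6 (beat 7) — neighbor tone.

The harmony at that moment is Db minor triad (Db, Fb, Ab); Gb5 is not a chord tone.
It is approached by step up from Fb5 and left by step up to Ab5.
Step in, step out in the same direction — a passing tone.
The harmony at that moment is Gb major triad (Gb, Bb, Db); C6 is not a chord tone.
It is approached by step up from Bb5 and left by step down to Bb5.
Step away and step back to the same note — a neighbor tone (upper neighbor).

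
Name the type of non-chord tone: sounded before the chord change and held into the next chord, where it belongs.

Anticipation.

Approach: ahead of the chord change (typically by step), so it is dissonant against the current harmony. Departure: none — the same pitch is restated or held and is a chord tone of the new harmony.
Dissonant first, consonant once the harmony catches up: the note simply arrives early — an anticipation. (The reverse timing, consonant first and dissonant after the change, would be a suspension or retardation.)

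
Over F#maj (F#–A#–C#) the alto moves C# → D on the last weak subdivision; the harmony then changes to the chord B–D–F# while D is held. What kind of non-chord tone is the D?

D is an anticipation.

The harmony at that moment is F# major triad (F#, A#, C#); D is not a chord tone.
It is approached by step up from C# and then sustained as the same pitch into the next harmony.
Arriving early and becoming a chord tone when the harmony changes — an anticipation.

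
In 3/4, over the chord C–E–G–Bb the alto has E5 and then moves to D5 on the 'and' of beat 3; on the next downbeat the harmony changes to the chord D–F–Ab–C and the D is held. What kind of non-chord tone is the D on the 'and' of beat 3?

Anticipation.

The harmony at that moment is C dominant seventh chord (C, E, G, Bb); D5 is not a chord tone.
It is approached by step down from E5 and then sustained as the same pitch into the next harmony.
Arriving early and becoming a chord tone when the harmony changes — an anticipation.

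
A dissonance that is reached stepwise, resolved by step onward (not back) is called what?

Approach: by step. Departure: by step, continuing in the same direction.
Stepwise on both sides with no change of direction means the note fills in the space between two different chord tones — a passing tone. (Had it turned back to its starting note it would be a neighbor tone instead.)

Passing tone.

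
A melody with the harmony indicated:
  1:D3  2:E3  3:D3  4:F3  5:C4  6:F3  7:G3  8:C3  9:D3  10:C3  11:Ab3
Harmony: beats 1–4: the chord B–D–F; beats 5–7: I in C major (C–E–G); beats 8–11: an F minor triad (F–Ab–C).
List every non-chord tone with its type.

The harmony at that moment is B diminished triad (B, D, F); E3 is not a chord tone.
It is approached by step up from D3 and left by step down to D3.
Step away and step back to the same note — a neighbor tone (upper neighbor).
The harmony at that moment is C major triad (C, E, G); F3 is not a chord tone.
It is approached by leap down from C4 and left by step up to G3.
Leap in, step out — an appoggiatura.
The harmony at that moment is F minor triad (F, Ab, C); D3 is not a chord tone.
It is approached by step up from C3 and left by step down to C3.
Step away and step back to the same note — a neighbor tone (upper neighbor).

E3 (beat 2) — neighbor tone; F3 (beat 6) — appoggiatura; D3 (beat 9) — neighbor tone.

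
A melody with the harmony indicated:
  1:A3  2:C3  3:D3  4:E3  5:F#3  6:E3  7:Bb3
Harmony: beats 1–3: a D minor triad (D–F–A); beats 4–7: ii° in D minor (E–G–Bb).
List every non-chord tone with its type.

C3 (beat 2) — appoggiatura; F#3 (beat 5) — neighbor tone.

The harmony at that moment is D minor triad (D, F, A); C3 is not a chord tone.
It is approached by leap down from A3 and left by step up to D3.
Leap in, step out — an appoggiatura.
The harmony at that moment is E diminished triad (E, G, Bb); F#3 is not a chord tone.
It is approached by step up from E3 and left by step down to E3.
Step away and step back to the same note — a neighbor tone (upper neighbor).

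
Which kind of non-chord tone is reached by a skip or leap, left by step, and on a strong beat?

Approach: by leap. Departure: by step. Metric position: strong.
Leap in, step out, in a metrically strong position — an appoggiatura. (It is the mirror image of the escape tone, which steps in and leaps out from a weak position.)

Appoggiatura.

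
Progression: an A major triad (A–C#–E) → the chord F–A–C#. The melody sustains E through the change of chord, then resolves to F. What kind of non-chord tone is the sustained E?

E is a retardation.

The harmony at that moment is F augmented triad (F, A, C#); E is not a chord tone.
It is held over (the same pitch as the preceding E) and left by step up to F.
Held over from the previous chord and resolving up by step — a retardation.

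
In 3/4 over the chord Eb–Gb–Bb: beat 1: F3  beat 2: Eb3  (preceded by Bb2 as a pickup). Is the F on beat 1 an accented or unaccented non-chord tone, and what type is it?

Accented appoggiatura.

The harmony at that moment is Eb minor triad (Eb, Gb, Bb); F3 is not a chord tone.
It is approached by leap up from Bb2 and left by step down to Eb3.
Leap in, step out — an appoggiatura.
It falls on the downbeat, so it is accented.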